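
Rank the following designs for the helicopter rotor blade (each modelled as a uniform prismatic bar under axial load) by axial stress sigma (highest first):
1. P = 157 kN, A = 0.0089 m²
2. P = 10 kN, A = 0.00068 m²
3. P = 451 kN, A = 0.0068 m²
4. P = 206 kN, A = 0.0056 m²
Model: a uniform prismatic bar under axial load, so sigma = P / A (SI units).
  Case 1: sigma = 157000 / 0.0089 = 1.764 × 10⁷ Pa = 17.64 MPa
  Case 2: sigma = 10000 / 0.00068 = 1.471 × 10⁷ Pa = 14.71 MPa
  Case 3: sigma = 451000 / 0.0068 = 6.632 × 10⁷ Pa = 66.32 MPa
  Case 4: sigma = 206000 / 0.0056 = 3.679 × 10⁷ Pa = 36.79 MPa
Ordering: 66.32 MPa (case 3) > 36.79 MPa (case 4) > 17.64 MPa (case 1) > 14.71 MPa (case 2)
Final answer: 3, 4, 1, 2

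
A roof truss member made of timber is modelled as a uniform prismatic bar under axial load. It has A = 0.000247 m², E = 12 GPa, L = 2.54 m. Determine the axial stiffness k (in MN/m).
Model: a uniform prismatic bar under axial load, so k = (A·E) / L.
Convert to SI units:
  E = 12 GPa = 1.2 × 10¹⁰ Pa
Substitute:
  k = (0.000247 × (1.2 × 10¹⁰)) / 2.54
  k = 1.167 × 10⁶ N/m
Convert: k = 1.167 × 10⁶ N/m = 1.167 MN/m
Final answer: k = 1.167 MN/m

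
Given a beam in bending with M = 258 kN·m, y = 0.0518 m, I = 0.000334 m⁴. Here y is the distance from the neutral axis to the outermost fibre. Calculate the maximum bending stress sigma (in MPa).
Model: a beam in bending, so sigma = (M·y) / I.
Convert to SI units:
  M = 258 kN·m = 258000 N·m
Substitute:
  sigma = (258000 × 0.0518) / 0.000334
  sigma = 4.001 × 10⁷ Pa
Convert: sigma = 4.001 × 10⁷ Pa = 40.01 MPa
Final answer: sigma = 40.01 MPa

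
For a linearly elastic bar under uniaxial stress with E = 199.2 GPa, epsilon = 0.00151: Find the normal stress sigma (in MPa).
Model: a linearly elastic bar under uniaxial stress, so sigma = E·epsilon.
Convert to SI units:
  E = 199.2 GPa = 1.992 × 10¹¹ Pa
Substitute:
  sigma = (1.992 × 10¹¹) × 0.00151
  sigma = 3.008 × 10⁸ Pa
Convert: sigma = 3.008 × 10⁸ Pa = 300.8 MPa
Final answer: sigma = 300.8 MPa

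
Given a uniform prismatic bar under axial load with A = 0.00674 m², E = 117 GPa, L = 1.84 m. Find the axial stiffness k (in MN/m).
Model: a uniform prismatic bar under axial load, so k = (A·E) / L.
Convert to SI units:
  E = 117 GPa = 1.17 × 10¹¹ Pa
Substitute:
  k = (0.00674 × (1.17 × 10¹¹)) / 1.84
  k = 4.286 × 10⁸ N/m
Convert: k = 4.286 × 10⁸ N/m = 428.6 MN/m
Final answer: k = 428.6 MN/m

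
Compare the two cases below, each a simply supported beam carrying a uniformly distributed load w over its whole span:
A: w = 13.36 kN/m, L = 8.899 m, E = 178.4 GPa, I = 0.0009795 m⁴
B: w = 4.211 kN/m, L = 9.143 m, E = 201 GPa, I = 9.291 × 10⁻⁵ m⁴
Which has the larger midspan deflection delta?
Model: a simply supported beam carrying a uniformly distributed load w over its whole span, so delta = (5·w·L^4) / (384·E·I) (SI units).
  A: delta = (5 × 13360 × 8.899^4) / (384 × (1.784 × 10¹¹) × 0.0009795) = 0.006243 m = 6.243 mm
  B: delta = (5 × 4211 × 9.143^4) / (384 × (2.01 × 10¹¹) × (9.291 × 10⁻⁵)) = 0.02052 m = 20.52 mm
20.52 mm > 6.243 mm, so B is larger.
Final answer: B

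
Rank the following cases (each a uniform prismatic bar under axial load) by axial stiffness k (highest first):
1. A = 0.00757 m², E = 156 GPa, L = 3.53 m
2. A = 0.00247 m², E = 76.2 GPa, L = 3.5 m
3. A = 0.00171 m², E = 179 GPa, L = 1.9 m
Model: a uniform prismatic bar under axial load, so k = (A·E) / L (SI units).
  Case 1: k = (0.00757 × (1.56 × 10¹¹)) / 3.53 = 3.345 × 10⁸ N/m = 334.5 MN/m
  Case 2: k = (0.00247 × (7.62 × 10¹⁰)) / 3.5 = 5.378 × 10⁷ N/m = 53.78 MN/m
  Case 3: k = (0.00171 × (1.79 × 10¹¹)) / 1.9 = 1.611 × 10⁸ N/m = 161.1 MN/m
Ordering: 334.5 MN/m (case 1) > 161.1 MN/m (case 3) > 53.78 MN/m (case 2)
Final answer: 1, 3, 2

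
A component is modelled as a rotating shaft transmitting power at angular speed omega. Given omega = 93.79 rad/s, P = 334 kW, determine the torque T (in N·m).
Model: a rotating shaft transmitting power at angular speed omega, so P = T·omega.
Solve for T: T = P / omega.
Convert to SI units:
  P = 334 kW = 334000 W
Substitute:
  T = 334000 / 93.79
  T = 3561 N·m
Final answer: T = 3561 N·m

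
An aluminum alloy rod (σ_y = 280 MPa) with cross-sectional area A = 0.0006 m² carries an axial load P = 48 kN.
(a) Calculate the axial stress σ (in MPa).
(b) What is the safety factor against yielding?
(a) Axial stress σ = P/A. Convert P = 48 kN = 48000 N.
  σ = 48000 / 0.0006 = 8 × 10⁷ Pa = 80 MPa
(b) Safety factor SF = σ_y/σ = 280 / 80 = 3.5
Final answer: (a) σ = 80 MPa, (b) SF = 3.5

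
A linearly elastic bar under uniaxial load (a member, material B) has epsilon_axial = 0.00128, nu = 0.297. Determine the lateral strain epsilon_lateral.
Model: a linearly elastic bar under uniaxial load, so epsilon_lateral = -nu·epsilon_axial.
Substitute:
  epsilon_lateral = -(0.297 × 0.00128)
  epsilon_lateral = -0.0003802
Final answer: epsilon_lateral = -0.0003802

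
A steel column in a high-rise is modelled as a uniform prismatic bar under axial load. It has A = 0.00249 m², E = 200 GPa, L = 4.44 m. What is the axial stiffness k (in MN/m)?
Model: a uniform prismatic bar under axial load, so k = (A·E) / L.
Convert to SI units:
  E = 200 GPa = 2 × 10¹¹ Pa
Substitute:
  k = (0.00249 × (2 × 10¹¹)) / 4.44
  k = 1.122 × 10⁸ N/m
Convert: k = 1.122 × 10⁸ N/m = 112.2 MN/m
Final answer: k = 112.2 MN/m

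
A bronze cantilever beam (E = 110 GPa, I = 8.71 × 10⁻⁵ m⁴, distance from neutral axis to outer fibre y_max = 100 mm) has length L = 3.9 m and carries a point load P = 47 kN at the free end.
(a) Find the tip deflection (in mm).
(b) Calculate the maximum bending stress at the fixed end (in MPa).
(a) Tip deflection of a cantilever with an end point load: δ = P·L^3 / (3·E·I). Convert P = 47 kN = 47000 N, E = 110 GPa = 1.1 × 10¹¹ Pa.
  δ = (47000 × 3.9^3) / (3 × (1.1 × 10¹¹) × (8.71 × 10⁻⁵)) = 0.097 m = 97 mm
(b) Maximum bending moment at the fixed end: M = P·L = 47000 × 3.9 = 183300 N·m. Convert y_max = 100 mm = 0.1 m.
  σ = M·y_max / I = (183300 × 0.1) / (8.71 × 10⁻⁵) = 2.104 × 10⁸ Pa = 210.4 MPa
Final answer: (a) δ = 97 mm, (b) σ = 210.4 MPa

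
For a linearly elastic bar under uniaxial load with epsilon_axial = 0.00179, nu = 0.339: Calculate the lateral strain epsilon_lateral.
Model: a linearly elastic bar under uniaxial load, so epsilon_lateral = -nu·epsilon_axial.
Substitute:
  epsilon_lateral = -(0.339 × 0.00179)
  epsilon_lateral = -0.0006068
Final answer: epsilon_lateral = -0.0006068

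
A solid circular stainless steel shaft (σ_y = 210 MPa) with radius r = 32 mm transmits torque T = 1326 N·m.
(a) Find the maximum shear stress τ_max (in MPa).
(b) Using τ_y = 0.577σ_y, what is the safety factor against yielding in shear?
(a) For a solid circular shaft, τ_max = T·r/J with J = π·r^4/2, i.e. τ_max = 2·T / (π·r^3). Convert r = 32 mm = 0.032 m.
  τ_max = (2 × 1326) / (π × 0.032^3) = 2.576 × 10⁷ Pa = 25.76 MPa
(b) τ_y = 0.577 × 210 = 121.17 MPa
  SF = τ_y/τ_max = 121.17 / 25.76 = 4.704
Final answer: (a) τ_max = 25.76 MPa, (b) SF = 4.704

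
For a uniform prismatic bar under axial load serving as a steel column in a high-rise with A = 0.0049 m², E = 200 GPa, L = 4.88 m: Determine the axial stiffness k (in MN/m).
Model: a uniform prismatic bar under axial load, so k = (A·E) / L.
Convert to SI units:
  E = 200 GPa = 2 × 10¹¹ Pa
Substitute:
  k = (0.0049 × (2 × 10¹¹)) / 4.88
  k = 2.008 × 10⁸ N/m
Convert: k = 2.008 × 10⁸ N/m = 200.8 MN/m
Final answer: k = 200.8 MN/m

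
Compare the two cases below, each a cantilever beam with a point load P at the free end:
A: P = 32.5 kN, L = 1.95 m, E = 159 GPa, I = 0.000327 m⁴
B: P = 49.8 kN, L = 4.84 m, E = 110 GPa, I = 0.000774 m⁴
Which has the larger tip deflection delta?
Model: a cantilever beam with a point load P at the free end, so delta = (P·L^3) / (3·E·I) (SI units).
  A: delta = (32500 × 1.95^3) / (3 × (1.59 × 10¹¹) × 0.000327) = 0.001545 m = 1.545 mm
  B: delta = (49800 × 4.84^3) / (3 × (1.1 × 10¹¹) × 0.000774) = 0.02211 m = 22.11 mm
22.11 mm > 1.545 mm, so B is larger.
Final answer: B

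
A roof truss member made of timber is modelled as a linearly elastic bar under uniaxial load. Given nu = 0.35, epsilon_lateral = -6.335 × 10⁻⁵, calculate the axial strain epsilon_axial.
Model: a linearly elastic bar under uniaxial load, so epsilon_lateral = -nu·epsilon_axial.
Solve for epsilon_axial: epsilon_axial = -epsilon_lateral / nu.
Substitute:
  epsilon_axial = -(-6.335 × 10⁻⁵) / 0.35
  epsilon_axial = 0.000181
Final answer: epsilon_axial = 0.000181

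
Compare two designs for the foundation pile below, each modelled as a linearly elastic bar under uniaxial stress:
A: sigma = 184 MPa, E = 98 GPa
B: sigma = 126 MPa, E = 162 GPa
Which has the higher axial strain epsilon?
Model: a linearly elastic bar under uniaxial stress, so epsilon = sigma / E (SI units).
  A: epsilon = (1.84 × 10⁸) / (9.8 × 10¹⁰) = 0.001878
  B: epsilon = (1.26 × 10⁸) / (1.62 × 10¹¹) = 0.0007778
0.001878 > 0.0007778, so A is larger.
Final answer: A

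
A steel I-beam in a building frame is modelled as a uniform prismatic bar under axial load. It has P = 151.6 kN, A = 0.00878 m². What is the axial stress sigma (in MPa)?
Model: a uniform prismatic bar under axial load, so sigma = P / A.
Convert to SI units:
  P = 151.6 kN = 151600 N
Substitute:
  sigma = 151600 / 0.00878
  sigma = 1.727 × 10⁷ Pa
Convert: sigma = 1.727 × 10⁷ Pa = 17.27 MPa
Final answer: sigma = 17.27 MPa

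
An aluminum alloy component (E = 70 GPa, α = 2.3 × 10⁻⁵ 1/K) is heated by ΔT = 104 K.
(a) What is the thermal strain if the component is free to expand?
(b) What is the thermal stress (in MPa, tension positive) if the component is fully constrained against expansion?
(a) Free thermal strain ε_th = α·ΔT = (2.3 × 10⁻⁵) × 104 = 0.002392
(b) Fully constrained, the expansion is suppressed, so σ = -E·α·ΔT. Convert E = 70 GPa = 7 × 10¹⁰ Pa.
  σ = -(7 × 10¹⁰) × (2.3 × 10⁻⁵) × 104 = -1.674 × 10⁸ Pa = -167.4 MPa (compressive)
Final answer: (a) ε_th = 0.002392, (b) σ = -167.4 MPa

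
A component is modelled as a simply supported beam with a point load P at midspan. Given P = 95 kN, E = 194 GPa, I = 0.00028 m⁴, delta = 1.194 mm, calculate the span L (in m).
Model: a simply supported beam with a point load P at midspan, so delta = (P·L^3) / (48·E·I).
Solve for L: L = ((48·delta·E·I) / P)^(1/3).
Convert to SI units:
  P = 95 kN = 95000 N
  E = 194 GPa = 1.94 × 10¹¹ Pa
  delta = 1.194 mm = 0.001194 m
Substitute:
  L = ((48 × 0.001194 × (1.94 × 10¹¹) × 0.00028) / 95000)^(1/3)
  L = 3.2 m
Final answer: L = 3.2 m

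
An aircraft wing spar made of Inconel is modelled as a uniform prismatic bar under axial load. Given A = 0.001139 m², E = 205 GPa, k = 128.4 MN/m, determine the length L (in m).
Model: a uniform prismatic bar under axial load, so k = (A·E) / L.
Solve for L: L = (A·E) / k.
Convert to SI units:
  E = 205 GPa = 2.05 × 10¹¹ Pa
  k = 128.4 MN/m = 1.284 × 10⁸ N/m
Substitute:
  L = (0.001139 × (2.05 × 10¹¹)) / (1.284 × 10⁸)
  L = 1.818 m
Final answer: L = 1.818 m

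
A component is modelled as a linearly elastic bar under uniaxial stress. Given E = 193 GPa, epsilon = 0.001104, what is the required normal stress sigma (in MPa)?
Model: a linearly elastic bar under uniaxial stress, so epsilon = sigma / E.
Solve for sigma: sigma = epsilon·E.
Convert to SI units:
  E = 193 GPa = 1.93 × 10¹¹ Pa
Substitute:
  sigma = 0.001104 × (1.93 × 10¹¹)
  sigma = 2.131 × 10⁸ Pa
Convert: sigma = 2.131 × 10⁸ Pa = 213.1 MPa
Final answer: sigma = 213.1 MPa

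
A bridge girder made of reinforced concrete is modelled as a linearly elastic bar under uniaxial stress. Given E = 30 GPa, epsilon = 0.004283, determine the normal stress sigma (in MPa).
Model: a linearly elastic bar under uniaxial stress, so epsilon = sigma / E.
Solve for sigma: sigma = epsilon·E.
Convert to SI units:
  E = 30 GPa = 3 × 10¹⁰ Pa
Substitute:
  sigma = 0.004283 × (3 × 10¹⁰)
  sigma = 1.285 × 10⁸ Pa
Convert: sigma = 1.285 × 10⁸ Pa = 128.5 MPa
Final answer: sigma = 128.5 MPa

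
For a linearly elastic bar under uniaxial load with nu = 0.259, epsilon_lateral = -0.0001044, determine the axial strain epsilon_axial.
Model: a linearly elastic bar under uniaxial load, so epsilon_lateral = -nu·epsilon_axial.
Solve for epsilon_axial: epsilon_axial = -epsilon_lateral / nu.
Substitute:
  epsilon_axial = -(-0.0001044) / 0.259
  epsilon_axial = 0.0004031
Final answer: epsilon_axial = 0.0004031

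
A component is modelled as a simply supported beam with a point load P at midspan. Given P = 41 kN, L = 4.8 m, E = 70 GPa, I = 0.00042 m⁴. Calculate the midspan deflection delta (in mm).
Model: a simply supported beam with a point load P at midspan, so delta = (P·L^3) / (48·E·I).
Convert to SI units:
  P = 41 kN = 41000 N
  E = 70 GPa = 7 × 10¹⁰ Pa
Substitute:
  delta = (41000 × 4.8^3) / (48 × (7 × 10¹⁰) × 0.00042)
  delta = 0.003213 m
Convert: delta = 0.003213 m = 3.213 mm
Final answer: delta = 3.213 mm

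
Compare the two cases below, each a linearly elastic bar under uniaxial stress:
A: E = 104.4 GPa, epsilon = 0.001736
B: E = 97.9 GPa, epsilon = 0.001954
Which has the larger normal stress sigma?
Model: a linearly elastic bar under uniaxial stress, so sigma = E·epsilon (SI units).
  A: sigma = (1.044 × 10¹¹) × 0.001736 = 1.812 × 10⁸ Pa = 181.2 MPa
  B: sigma = (9.79 × 10¹⁰) × 0.001954 = 1.913 × 10⁸ Pa = 191.3 MPa
191.3 MPa > 181.2 MPa, so B is larger.
Final answer: B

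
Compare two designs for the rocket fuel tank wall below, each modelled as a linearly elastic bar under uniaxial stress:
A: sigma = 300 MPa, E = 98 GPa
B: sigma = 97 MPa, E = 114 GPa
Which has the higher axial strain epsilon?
Model: a linearly elastic bar under uniaxial stress, so epsilon = sigma / E (SI units).
  A: epsilon = (3 × 10⁸) / (9.8 × 10¹⁰) = 0.003061
  B: epsilon = (9.7 × 10⁷) / (1.14 × 10¹¹) = 0.0008509
0.003061 > 0.0008509, so A is larger.
Final answer: A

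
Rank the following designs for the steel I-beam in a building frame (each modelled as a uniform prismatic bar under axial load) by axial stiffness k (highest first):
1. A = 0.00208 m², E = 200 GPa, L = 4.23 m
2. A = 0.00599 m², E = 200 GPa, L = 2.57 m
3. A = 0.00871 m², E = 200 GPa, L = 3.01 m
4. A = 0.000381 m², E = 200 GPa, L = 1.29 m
Model: a uniform prismatic bar under axial load, so k = (A·E) / L (SI units).
  Case 1: k = (0.00208 × (2 × 10¹¹)) / 4.23 = 9.835 × 10⁷ N/m = 98.35 MN/m
  Case 2: k = (0.00599 × (2 × 10¹¹)) / 2.57 = 4.661 × 10⁸ N/m = 466.1 MN/m
  Case 3: k = (0.00871 × (2 × 10¹¹)) / 3.01 = 5.787 × 10⁸ N/m = 578.7 MN/m
  Case 4: k = (0.000381 × (2 × 10¹¹)) / 1.29 = 5.907 × 10⁷ N/m = 59.07 MN/m
Ordering: 578.7 MN/m (case 3) > 466.1 MN/m (case 2) > 98.35 MN/m (case 1) > 59.07 MN/m (case 4)
Final answer: 3, 2, 1, 4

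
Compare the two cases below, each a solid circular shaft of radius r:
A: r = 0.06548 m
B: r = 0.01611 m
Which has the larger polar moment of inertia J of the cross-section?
Model: a solid circular shaft of radius r, so J = (π·r^4) / 2 (SI units).
  A: J = (π × 0.06548^4) / 2 = 2.888 × 10⁻⁵ m⁴
  B: J = (π × 0.01611^4) / 2 = 1.058 × 10⁻⁷ m⁴
2.888 × 10⁻⁵ m⁴ > 1.058 × 10⁻⁷ m⁴, so A is larger.
Final answer: A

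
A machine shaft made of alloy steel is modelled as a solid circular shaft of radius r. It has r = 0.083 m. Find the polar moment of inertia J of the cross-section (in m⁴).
Model: a solid circular shaft of radius r, so J = (π·r^4) / 2.
Substitute:
  J = (π × 0.083^4) / 2
  J = 7.455 × 10⁻⁵ m⁴
Final answer: J = 7.455 × 10⁻⁵ m⁴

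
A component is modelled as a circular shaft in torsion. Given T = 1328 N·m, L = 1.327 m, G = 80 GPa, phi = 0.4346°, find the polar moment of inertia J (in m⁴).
Model: a circular shaft in torsion, so phi = (T·L) / (G·J).
Solve for J: J = (T·L) / (phi·G).
Convert to SI units:
  G = 80 GPa = 8 × 10¹⁰ Pa
  phi = 0.4346° = 0.007585 rad
Substitute:
  J = (1328 × 1.327) / (0.007585 × (8 × 10¹⁰))
  J = 2.904 × 10⁻⁶ m⁴
Final answer: J = 2.904 × 10⁻⁶ m⁴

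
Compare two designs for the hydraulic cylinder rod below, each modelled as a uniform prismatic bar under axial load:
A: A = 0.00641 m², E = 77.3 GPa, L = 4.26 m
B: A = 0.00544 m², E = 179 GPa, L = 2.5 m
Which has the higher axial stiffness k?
Model: a uniform prismatic bar under axial load, so k = (A·E) / L (SI units).
  A: k = (0.00641 × (7.73 × 10¹⁰)) / 4.26 = 1.163 × 10⁸ N/m = 116.3 MN/m
  B: k = (0.00544 × (1.79 × 10¹¹)) / 2.5 = 3.895 × 10⁸ N/m = 389.5 MN/m
389.5 MN/m > 116.3 MN/m, so B is larger.
Final answer: B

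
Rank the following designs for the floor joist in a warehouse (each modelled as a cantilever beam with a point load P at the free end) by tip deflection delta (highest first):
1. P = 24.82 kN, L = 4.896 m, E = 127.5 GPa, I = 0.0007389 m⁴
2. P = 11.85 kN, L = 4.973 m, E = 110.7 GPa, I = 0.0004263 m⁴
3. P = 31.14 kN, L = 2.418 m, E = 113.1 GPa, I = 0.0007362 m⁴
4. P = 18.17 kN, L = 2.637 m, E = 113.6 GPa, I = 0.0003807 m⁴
Model: a cantilever beam with a point load P at the free end, so delta = (P·L^3) / (3·E·I) (SI units).
  Case 1: delta = (24820 × 4.896^3) / (3 × (1.275 × 10¹¹) × 0.0007389) = 0.01031 m = 10.31 mm
  Case 2: delta = (11850 × 4.973^3) / (3 × (1.107 × 10¹¹) × 0.0004263) = 0.01029 m = 10.29 mm
  Case 3: delta = (31140 × 2.418^3) / (3 × (1.131 × 10¹¹) × 0.0007362) = 0.001762 m = 1.762 mm
  Case 4: delta = (18170 × 2.637^3) / (3 × (1.136 × 10¹¹) × 0.0003807) = 0.002568 m = 2.568 mm
Ordering: 10.31 mm (case 1) > 10.29 mm (case 2) > 2.568 mm (case 4) > 1.762 mm (case 3)
Final answer: 1, 2, 4, 3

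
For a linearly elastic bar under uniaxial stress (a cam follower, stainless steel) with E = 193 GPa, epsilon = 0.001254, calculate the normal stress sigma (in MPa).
Model: a linearly elastic bar under uniaxial stress, so epsilon = sigma / E.
Solve for sigma: sigma = epsilon·E.
Convert to SI units:
  E = 193 GPa = 1.93 × 10¹¹ Pa
Substitute:
  sigma = 0.001254 × (1.93 × 10¹¹)
  sigma = 2.42 × 10⁸ Pa
Convert: sigma = 2.42 × 10⁸ Pa = 242 MPa
Final answer: sigma = 242 MPa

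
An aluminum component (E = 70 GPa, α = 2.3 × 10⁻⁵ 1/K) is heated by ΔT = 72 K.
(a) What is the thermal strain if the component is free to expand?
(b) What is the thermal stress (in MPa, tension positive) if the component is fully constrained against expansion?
(a) Free thermal strain ε_th = α·ΔT = (2.3 × 10⁻⁵) × 72 = 0.001656
(b) Fully constrained, the expansion is suppressed, so σ = -E·α·ΔT. Convert E = 70 GPa = 7 × 10¹⁰ Pa.
  σ = -(7 × 10¹⁰) × (2.3 × 10⁻⁵) × 72 = -1.159 × 10⁸ Pa = -115.9 MPa (compressive)
Final answer: (a) ε_th = 0.001656, (b) σ = -115.9 MPa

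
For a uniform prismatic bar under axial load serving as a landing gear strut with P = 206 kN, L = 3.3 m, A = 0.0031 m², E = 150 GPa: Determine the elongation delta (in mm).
Model: a uniform prismatic bar under axial load, so delta = (P·L) / (A·E).
Convert to SI units:
  P = 206 kN = 206000 N
  E = 150 GPa = 1.5 × 10¹¹ Pa
Substitute:
  delta = (206000 × 3.3) / (0.0031 × (1.5 × 10¹¹))
  delta = 0.001462 m
Convert: delta = 0.001462 m = 1.462 mm
Final answer: delta = 1.462 mm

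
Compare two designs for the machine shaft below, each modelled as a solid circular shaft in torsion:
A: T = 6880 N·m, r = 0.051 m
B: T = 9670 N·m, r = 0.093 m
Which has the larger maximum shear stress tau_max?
Model: a solid circular shaft in torsion, so tau_max = (2·T) / (π·r^3) (SI units).
  A: tau_max = (2 × 6880) / (π × 0.051^3) = 3.302 × 10⁷ Pa = 33.02 MPa
  B: tau_max = (2 × 9670) / (π × 0.093^3) = 7.653 × 10⁶ Pa = 7.653 MPa
33.02 MPa > 7.653 MPa, so A is larger.
Final answer: A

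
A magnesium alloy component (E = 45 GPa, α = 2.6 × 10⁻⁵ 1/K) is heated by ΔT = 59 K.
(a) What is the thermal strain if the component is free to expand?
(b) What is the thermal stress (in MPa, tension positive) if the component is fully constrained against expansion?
(a) Free thermal strain ε_th = α·ΔT = (2.6 × 10⁻⁵) × 59 = 0.001534
(b) Fully constrained, the expansion is suppressed, so σ = -E·α·ΔT. Convert E = 45 GPa = 4.5 × 10¹⁰ Pa.
  σ = -(4.5 × 10¹⁰) × (2.6 × 10⁻⁵) × 59 = -6.903 × 10⁷ Pa = -69.03 MPa (compressive)
Final answer: (a) ε_th = 0.001534, (b) σ = -69.03 MPa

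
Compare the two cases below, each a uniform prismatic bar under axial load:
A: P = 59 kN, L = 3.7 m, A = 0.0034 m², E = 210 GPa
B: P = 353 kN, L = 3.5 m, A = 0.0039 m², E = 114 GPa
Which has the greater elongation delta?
Model: a uniform prismatic bar under axial load, so delta = (P·L) / (A·E) (SI units).
  A: delta = (59000 × 3.7) / (0.0034 × (2.1 × 10¹¹)) = 0.0003057 m = 0.3057 mm
  B: delta = (353000 × 3.5) / (0.0039 × (1.14 × 10¹¹)) = 0.002779 m = 2.779 mm
2.779 mm > 0.3057 mm, so B is larger.
Final answer: B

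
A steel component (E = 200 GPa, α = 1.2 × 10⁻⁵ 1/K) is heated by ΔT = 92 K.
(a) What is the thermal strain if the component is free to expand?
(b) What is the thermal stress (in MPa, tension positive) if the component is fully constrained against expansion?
(a) Free thermal strain ε_th = α·ΔT = (1.2 × 10⁻⁵) × 92 = 0.001104
(b) Fully constrained, the expansion is suppressed, so σ = -E·α·ΔT. Convert E = 200 GPa = 2 × 10¹¹ Pa.
  σ = -(2 × 10¹¹) × (1.2 × 10⁻⁵) × 92 = -2.208 × 10⁸ Pa = -220.8 MPa (compressive)
Final answer: (a) ε_th = 0.001104, (b) σ = -220.8 MPa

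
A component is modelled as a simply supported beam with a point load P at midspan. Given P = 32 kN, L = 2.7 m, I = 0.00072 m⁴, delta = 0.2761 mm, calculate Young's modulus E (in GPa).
Model: a simply supported beam with a point load P at midspan, so delta = (P·L^3) / (48·E·I).
Solve for E: E = (P·L^3) / (48·delta·I).
Convert to SI units:
  P = 32 kN = 32000 N
  delta = 0.2761 mm = 0.0002761 m
Substitute:
  E = (32000 × 2.7^3) / (48 × 0.0002761 × 0.00072)
  E = 6.601 × 10¹⁰ Pa
Convert: E = 6.601 × 10¹⁰ Pa = 66.01 GPa
Final answer: E = 66.01 GPa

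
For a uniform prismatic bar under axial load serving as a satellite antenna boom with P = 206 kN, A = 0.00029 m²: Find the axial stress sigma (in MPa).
Model: a uniform prismatic bar under axial load, so sigma = P / A.
Convert to SI units:
  P = 206 kN = 206000 N
Substitute:
  sigma = 206000 / 0.00029
  sigma = 7.103 × 10⁸ Pa
Convert: sigma = 7.103 × 10⁸ Pa = 710.3 MPa
Final answer: sigma = 710.3 MPa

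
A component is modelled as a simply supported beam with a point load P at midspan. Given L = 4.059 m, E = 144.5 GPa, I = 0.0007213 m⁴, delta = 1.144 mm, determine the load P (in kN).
Model: a simply supported beam with a point load P at midspan, so delta = (P·L^3) / (48·E·I).
Solve for P: P = (48·delta·E·I) / L^3.
Convert to SI units:
  E = 144.5 GPa = 1.445 × 10¹¹ Pa
  delta = 1.144 mm = 0.001144 m
Substitute:
  P = (48 × 0.001144 × (1.445 × 10¹¹) × 0.0007213) / 4.059^3
  P = 85580 N
Convert: P = 85580 N = 85.58 kN
Final answer: P = 85.58 kN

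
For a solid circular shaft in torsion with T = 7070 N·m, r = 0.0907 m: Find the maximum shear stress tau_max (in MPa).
Model: a solid circular shaft in torsion, so tau_max = (2·T) / (π·r^3).
Substitute:
  tau_max = (2 × 7070) / (π × 0.0907^3)
  tau_max = 6.032 × 10⁶ Pa
Convert: tau_max = 6.032 × 10⁶ Pa = 6.032 MPa
Final answer: tau_max = 6.032 MPa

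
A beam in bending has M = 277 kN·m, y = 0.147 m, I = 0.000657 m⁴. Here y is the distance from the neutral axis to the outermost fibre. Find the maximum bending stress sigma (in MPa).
Model: a beam in bending, so sigma = (M·y) / I.
Convert to SI units:
  M = 277 kN·m = 277000 N·m
Substitute:
  sigma = (277000 × 0.147) / 0.000657
  sigma = 6.198 × 10⁷ Pa
Convert: sigma = 6.198 × 10⁷ Pa = 61.98 MPa
Final answer: sigma = 61.98 MPa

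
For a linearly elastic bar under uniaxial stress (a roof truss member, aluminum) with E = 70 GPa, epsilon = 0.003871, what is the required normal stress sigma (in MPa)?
Model: a linearly elastic bar under uniaxial stress, so epsilon = sigma / E.
Solve for sigma: sigma = epsilon·E.
Convert to SI units:
  E = 70 GPa = 7 × 10¹⁰ Pa
Substitute:
  sigma = 0.003871 × (7 × 10¹⁰)
  sigma = 2.71 × 10⁸ Pa
Convert: sigma = 2.71 × 10⁸ Pa = 271 MPa
Final answer: sigma = 271 MPa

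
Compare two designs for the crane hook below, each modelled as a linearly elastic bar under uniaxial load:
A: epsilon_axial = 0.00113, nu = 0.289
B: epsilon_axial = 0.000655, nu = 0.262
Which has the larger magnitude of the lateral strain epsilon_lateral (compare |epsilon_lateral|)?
Model: a linearly elastic bar under uniaxial load, so epsilon_lateral = -nu·epsilon_axial (SI units).
  A: epsilon_lateral = -(0.289 × 0.00113) = -0.0003266
  B: epsilon_lateral = -(0.262 × 0.000655) = -0.0001716
|epsilon_lateral|: A = 0.0003266, B = 0.0001716, so A is larger in magnitude.
Final answer: A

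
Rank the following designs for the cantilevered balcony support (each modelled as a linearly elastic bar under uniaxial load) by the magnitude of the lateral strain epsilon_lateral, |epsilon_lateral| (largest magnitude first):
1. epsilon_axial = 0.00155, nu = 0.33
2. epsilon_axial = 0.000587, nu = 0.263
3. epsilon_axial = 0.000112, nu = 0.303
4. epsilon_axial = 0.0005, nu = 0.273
Model: a linearly elastic bar under uniaxial load, so epsilon_lateral = -nu·epsilon_axial (SI units).
  Case 1: epsilon_lateral = -(0.33 × 0.00155) = -0.0005115
  Case 2: epsilon_lateral = -(0.263 × 0.000587) = -0.0001544
  Case 3: epsilon_lateral = -(0.303 × 0.000112) = -3.394 × 10⁻⁵
  Case 4: epsilon_lateral = -(0.273 × 0.0005) = -0.0001365
Ordering by |epsilon_lateral|: 0.0005115 (case 1) > 0.0001544 (case 2) > 0.0001365 (case 4) > 3.394 × 10⁻⁵ (case 3)
Final answer: 1, 2, 4, 3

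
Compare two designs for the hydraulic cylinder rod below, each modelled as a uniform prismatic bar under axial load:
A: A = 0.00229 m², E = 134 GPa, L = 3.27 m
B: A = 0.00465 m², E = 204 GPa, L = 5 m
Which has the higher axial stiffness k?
Model: a uniform prismatic bar under axial load, so k = (A·E) / L (SI units).
  A: k = (0.00229 × (1.34 × 10¹¹)) / 3.27 = 9.384 × 10⁷ N/m = 93.84 MN/m
  B: k = (0.00465 × (2.04 × 10¹¹)) / 5 = 1.897 × 10⁸ N/m = 189.7 MN/m
189.7 MN/m > 93.84 MN/m, so B is larger.
Final answer: B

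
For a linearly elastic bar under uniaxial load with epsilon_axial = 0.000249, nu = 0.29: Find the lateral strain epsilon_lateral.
Model: a linearly elastic bar under uniaxial load, so epsilon_lateral = -nu·epsilon_axial.
Substitute:
  epsilon_lateral = -(0.29 × 0.000249)
  epsilon_lateral = -7.221 × 10⁻⁵
Final answer: epsilon_lateral = -7.221 × 10⁻⁵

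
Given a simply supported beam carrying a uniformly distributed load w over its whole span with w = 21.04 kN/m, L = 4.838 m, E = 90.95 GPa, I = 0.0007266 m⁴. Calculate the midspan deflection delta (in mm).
Model: a simply supported beam carrying a uniformly distributed load w over its whole span, so delta = (5·w·L^4) / (384·E·I).
Convert to SI units:
  w = 21.04 kN/m = 21040 N/m
  E = 90.95 GPa = 9.095 × 10¹⁰ Pa
Substitute:
  delta = (5 × 21040 × 4.838^4) / (384 × (9.095 × 10¹⁰) × 0.0007266)
  delta = 0.002271 m
Convert: delta = 0.002271 m = 2.271 mm
Final answer: delta = 2.271 mm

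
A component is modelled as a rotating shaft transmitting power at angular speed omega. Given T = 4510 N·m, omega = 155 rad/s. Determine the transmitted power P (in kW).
Model: a rotating shaft transmitting power at angular speed omega, so P = T·omega.
Substitute:
  P = 4510 × 155
  P = 699000 W
Convert: P = 699000 W = 699 kW
Final answer: P = 699 kW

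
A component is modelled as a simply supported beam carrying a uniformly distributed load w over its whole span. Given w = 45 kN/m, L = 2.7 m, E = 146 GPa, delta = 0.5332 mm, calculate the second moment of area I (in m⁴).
Model: a simply supported beam carrying a uniformly distributed load w over its whole span, so delta = (5·w·L^4) / (384·E·I).
Solve for I: I = (5·w·L^4) / (384·delta·E).
Convert to SI units:
  w = 45 kN/m = 45000 N/m
  E = 146 GPa = 1.46 × 10¹¹ Pa
  delta = 0.5332 mm = 0.0005332 m
Substitute:
  I = (5 × 45000 × 2.7^4) / (384 × 0.0005332 × (1.46 × 10¹¹))
  I = 0.0004 m⁴
Final answer: I = 0.0004 m⁴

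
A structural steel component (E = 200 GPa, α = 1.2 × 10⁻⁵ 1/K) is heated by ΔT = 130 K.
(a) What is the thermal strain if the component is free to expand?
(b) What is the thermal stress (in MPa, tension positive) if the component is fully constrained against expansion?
(a) Free thermal strain ε_th = α·ΔT = (1.2 × 10⁻⁵) × 130 = 0.00156
(b) Fully constrained, the expansion is suppressed, so σ = -E·α·ΔT. Convert E = 200 GPa = 2 × 10¹¹ Pa.
  σ = -(2 × 10¹¹) × (1.2 × 10⁻⁵) × 130 = -3.12 × 10⁸ Pa = -312 MPa (compressive)
Final answer: (a) ε_th = 0.00156, (b) σ = -312 MPa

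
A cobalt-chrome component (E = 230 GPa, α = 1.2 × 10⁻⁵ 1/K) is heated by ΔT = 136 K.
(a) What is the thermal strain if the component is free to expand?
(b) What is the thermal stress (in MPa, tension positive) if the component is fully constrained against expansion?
(a) Free thermal strain ε_th = α·ΔT = (1.2 × 10⁻⁵) × 136 = 0.001632
(b) Fully constrained, the expansion is suppressed, so σ = -E·α·ΔT. Convert E = 230 GPa = 2.3 × 10¹¹ Pa.
  σ = -(2.3 × 10¹¹) × (1.2 × 10⁻⁵) × 136 = -3.754 × 10⁸ Pa = -375.4 MPa (compressive)
Final answer: (a) ε_th = 0.001632, (b) σ = -375.4 MPa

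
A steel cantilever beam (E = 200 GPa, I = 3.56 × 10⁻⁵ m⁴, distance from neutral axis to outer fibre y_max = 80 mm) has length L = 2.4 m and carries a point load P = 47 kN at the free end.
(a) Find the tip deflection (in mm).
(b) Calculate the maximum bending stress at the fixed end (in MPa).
(a) Tip deflection of a cantilever with an end point load: δ = P·L^3 / (3·E·I). Convert P = 47 kN = 47000 N, E = 200 GPa = 2 × 10¹¹ Pa.
  δ = (47000 × 2.4^3) / (3 × (2 × 10¹¹) × (3.56 × 10⁻⁵)) = 0.03042 m = 30.42 mm
(b) Maximum bending moment at the fixed end: M = P·L = 47000 × 2.4 = 112800 N·m. Convert y_max = 80 mm = 0.08 m.
  σ = M·y_max / I = (112800 × 0.08) / (3.56 × 10⁻⁵) = 2.535 × 10⁸ Pa = 253.5 MPa
Final answer: (a) δ = 30.42 mm, (b) σ = 253.5 MPa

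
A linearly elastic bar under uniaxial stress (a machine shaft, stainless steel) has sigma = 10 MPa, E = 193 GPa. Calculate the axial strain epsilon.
Model: a linearly elastic bar under uniaxial stress, so epsilon = sigma / E.
Convert to SI units:
  sigma = 10 MPa = 1 × 10⁷ Pa
  E = 193 GPa = 1.93 × 10¹¹ Pa
Substitute:
  epsilon = (1 × 10⁷) / (1.93 × 10¹¹)
  epsilon = 5.181 × 10⁻⁵
Final answer: epsilon = 5.181 × 10⁻⁵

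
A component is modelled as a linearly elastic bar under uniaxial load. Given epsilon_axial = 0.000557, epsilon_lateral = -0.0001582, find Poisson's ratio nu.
Model: a linearly elastic bar under uniaxial load, so epsilon_lateral = -nu·epsilon_axial.
Solve for nu: nu = -epsilon_lateral / epsilon_axial.
Substitute:
  nu = -(-0.0001582) / 0.000557
  nu = 0.284
Final answer: nu = 0.284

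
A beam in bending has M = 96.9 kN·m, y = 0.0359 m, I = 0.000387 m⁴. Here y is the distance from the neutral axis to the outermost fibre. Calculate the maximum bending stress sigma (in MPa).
Model: a beam in bending, so sigma = (M·y) / I.
Convert to SI units:
  M = 96.9 kN·m = 96900 N·m
Substitute:
  sigma = (96900 × 0.0359) / 0.000387
  sigma = 8.989 × 10⁶ Pa
Convert: sigma = 8.989 × 10⁶ Pa = 8.989 MPa
Final answer: sigma = 8.989 MPa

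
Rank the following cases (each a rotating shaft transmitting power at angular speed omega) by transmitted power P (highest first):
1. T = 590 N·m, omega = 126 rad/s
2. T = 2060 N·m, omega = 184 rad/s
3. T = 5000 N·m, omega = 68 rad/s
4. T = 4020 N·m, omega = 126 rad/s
Model: a rotating shaft transmitting power at angular speed omega, so P = T·omega (SI units).
  Case 1: P = 590 × 126 = 74340 W = 74.34 kW
  Case 2: P = 2060 × 184 = 379000 W = 379 kW
  Case 3: P = 5000 × 68 = 340000 W = 340 kW
  Case 4: P = 4020 × 126 = 506500 W = 506.5 kW
Ordering: 506.5 kW (case 4) > 379 kW (case 2) > 340 kW (case 3) > 74.34 kW (case 1)
Final answer: 4, 2, 3, 1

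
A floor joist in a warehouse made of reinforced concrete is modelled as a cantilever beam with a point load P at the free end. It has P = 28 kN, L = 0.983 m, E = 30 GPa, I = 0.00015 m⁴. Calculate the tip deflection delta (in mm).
Model: a cantilever beam with a point load P at the free end, so delta = (P·L^3) / (3·E·I).
Convert to SI units:
  P = 28 kN = 28000 N
  E = 30 GPa = 3 × 10¹⁰ Pa
Substitute:
  delta = (28000 × 0.983^3) / (3 × (3 × 10¹⁰) × 0.00015)
  delta = 0.00197 m
Convert: delta = 0.00197 m = 1.97 mm
Final answer: delta = 1.97 mm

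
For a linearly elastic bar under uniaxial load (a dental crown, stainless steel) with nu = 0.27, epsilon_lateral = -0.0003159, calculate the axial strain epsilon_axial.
Model: a linearly elastic bar under uniaxial load, so epsilon_lateral = -nu·epsilon_axial.
Solve for epsilon_axial: epsilon_axial = -epsilon_lateral / nu.
Substitute:
  epsilon_axial = -(-0.0003159) / 0.27
  epsilon_axial = 0.00117
Final answer: epsilon_axial = 0.00117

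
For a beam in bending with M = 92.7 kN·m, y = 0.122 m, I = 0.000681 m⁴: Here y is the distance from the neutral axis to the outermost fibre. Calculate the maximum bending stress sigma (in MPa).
Model: a beam in bending, so sigma = (M·y) / I.
Convert to SI units:
  M = 92.7 kN·m = 92700 N·m
Substitute:
  sigma = (92700 × 0.122) / 0.000681
  sigma = 1.661 × 10⁷ Pa
Convert: sigma = 1.661 × 10⁷ Pa = 16.61 MPa
Final answer: sigma = 16.61 MPa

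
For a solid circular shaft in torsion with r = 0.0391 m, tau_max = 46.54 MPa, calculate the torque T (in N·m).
Model: a solid circular shaft in torsion, so tau_max = (2·T) / (π·r^3).
Solve for T: T = (π·tau_max·r^3) / 2.
Convert to SI units:
  tau_max = 46.54 MPa = 4.654 × 10⁷ Pa
Substitute:
  T = (π × (4.654 × 10⁷) × 0.0391^3) / 2
  T = 4370 N·m
Final answer: T = 4370 N·m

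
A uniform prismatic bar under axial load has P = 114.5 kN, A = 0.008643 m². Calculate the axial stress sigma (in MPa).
Model: a uniform prismatic bar under axial load, so sigma = P / A.
Convert to SI units:
  P = 114.5 kN = 114500 N
Substitute:
  sigma = 114500 / 0.008643
  sigma = 1.325 × 10⁷ Pa
Convert: sigma = 1.325 × 10⁷ Pa = 13.25 MPa
Final answer: sigma = 13.25 MPa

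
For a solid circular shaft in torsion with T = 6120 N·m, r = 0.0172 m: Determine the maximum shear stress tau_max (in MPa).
Model: a solid circular shaft in torsion, so tau_max = (2·T) / (π·r^3).
Substitute:
  tau_max = (2 × 6120) / (π × 0.0172^3)
  tau_max = 7.657 × 10⁸ Pa
Convert: tau_max = 7.657 × 10⁸ Pa = 765.7 MPa
Final answer: tau_max = 765.7 MPa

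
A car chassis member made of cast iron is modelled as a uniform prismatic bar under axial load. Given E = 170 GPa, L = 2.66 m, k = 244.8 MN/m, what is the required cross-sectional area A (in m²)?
Model: a uniform prismatic bar under axial load, so k = (A·E) / L.
Solve for A: A = (k·L) / E.
Convert to SI units:
  E = 170 GPa = 1.7 × 10¹¹ Pa
  k = 244.8 MN/m = 2.448 × 10⁸ N/m
Substitute:
  A = ((2.448 × 10⁸) × 2.66) / (1.7 × 10¹¹)
  A = 0.00383 m²
Final answer: A = 0.00383 m²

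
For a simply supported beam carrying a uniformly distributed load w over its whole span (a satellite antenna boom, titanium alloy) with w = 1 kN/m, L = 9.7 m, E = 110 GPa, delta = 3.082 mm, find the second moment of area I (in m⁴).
Model: a simply supported beam carrying a uniformly distributed load w over its whole span, so delta = (5·w·L^4) / (384·E·I).
Solve for I: I = (5·w·L^4) / (384·delta·E).
Convert to SI units:
  w = 1 kN/m = 1000 N/m
  E = 110 GPa = 1.1 × 10¹¹ Pa
  delta = 3.082 mm = 0.003082 m
Substitute:
  I = (5 × 1000 × 9.7^4) / (384 × 0.003082 × (1.1 × 10¹¹))
  I = 0.00034 m⁴
Final answer: I = 0.00034 m⁴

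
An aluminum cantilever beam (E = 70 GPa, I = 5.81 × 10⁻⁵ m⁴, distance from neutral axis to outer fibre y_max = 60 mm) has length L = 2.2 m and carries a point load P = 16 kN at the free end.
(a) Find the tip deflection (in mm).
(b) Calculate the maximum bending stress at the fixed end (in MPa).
(a) Tip deflection of a cantilever with an end point load: δ = P·L^3 / (3·E·I). Convert P = 16 kN = 16000 N, E = 70 GPa = 7 × 10¹⁰ Pa.
  δ = (16000 × 2.2^3) / (3 × (7 × 10¹⁰) × (5.81 × 10⁻⁵)) = 0.01396 m = 13.96 mm
(b) Maximum bending moment at the fixed end: M = P·L = 16000 × 2.2 = 35200 N·m. Convert y_max = 60 mm = 0.06 m.
  σ = M·y_max / I = (35200 × 0.06) / (5.81 × 10⁻⁵) = 3.635 × 10⁷ Pa = 36.35 MPa
Final answer: (a) δ = 13.96 mm, (b) σ = 36.35 MPa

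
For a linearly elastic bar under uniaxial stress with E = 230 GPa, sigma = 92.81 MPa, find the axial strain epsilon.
Model: a linearly elastic bar under uniaxial stress, so sigma = E·epsilon.
Solve for epsilon: epsilon = sigma / E.
Convert to SI units:
  E = 230 GPa = 2.3 × 10¹¹ Pa
  sigma = 92.81 MPa = 9.281 × 10⁷ Pa
Substitute:
  epsilon = (9.281 × 10⁷) / (2.3 × 10¹¹)
  epsilon = 0.0004035
Final answer: epsilon = 0.0004035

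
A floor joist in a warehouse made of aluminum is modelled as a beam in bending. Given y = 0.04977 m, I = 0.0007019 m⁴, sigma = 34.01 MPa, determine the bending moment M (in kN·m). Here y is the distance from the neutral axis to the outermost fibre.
Model: a beam in bending, so sigma = (M·y) / I.
Solve for M: M = (sigma·I) / y.
Convert to SI units:
  sigma = 34.01 MPa = 3.401 × 10⁷ Pa
Substitute:
  M = ((3.401 × 10⁷) × 0.0007019) / 0.04977
  M = 479600 N·m
Convert: M = 479600 N·m = 479.6 kN·m
Final answer: M = 479.6 kN·m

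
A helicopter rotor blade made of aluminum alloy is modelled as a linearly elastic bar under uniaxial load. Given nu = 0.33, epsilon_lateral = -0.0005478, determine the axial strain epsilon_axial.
Model: a linearly elastic bar under uniaxial load, so epsilon_lateral = -nu·epsilon_axial.
Solve for epsilon_axial: epsilon_axial = -epsilon_lateral / nu.
Substitute:
  epsilon_axial = -(-0.0005478) / 0.33
  epsilon_axial = 0.00166
Final answer: epsilon_axial = 0.00166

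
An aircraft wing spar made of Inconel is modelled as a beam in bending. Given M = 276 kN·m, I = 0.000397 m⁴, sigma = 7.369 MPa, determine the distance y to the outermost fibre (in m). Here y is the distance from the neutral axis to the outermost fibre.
Model: a beam in bending, so sigma = (M·y) / I.
Solve for y: y = (sigma·I) / M.
Convert to SI units:
  M = 276 kN·m = 276000 N·m
  sigma = 7.369 MPa = 7.369 × 10⁶ Pa
Substitute:
  y = ((7.369 × 10⁶) × 0.000397) / 276000
  y = 0.0106 m
Final answer: y = 0.0106 m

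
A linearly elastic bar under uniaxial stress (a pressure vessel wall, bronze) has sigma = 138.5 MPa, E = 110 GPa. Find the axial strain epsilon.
Model: a linearly elastic bar under uniaxial stress, so epsilon = sigma / E.
Convert to SI units:
  sigma = 138.5 MPa = 1.385 × 10⁸ Pa
  E = 110 GPa = 1.1 × 10¹¹ Pa
Substitute:
  epsilon = (1.385 × 10⁸) / (1.1 × 10¹¹)
  epsilon = 0.001259
Final answer: epsilon = 0.001259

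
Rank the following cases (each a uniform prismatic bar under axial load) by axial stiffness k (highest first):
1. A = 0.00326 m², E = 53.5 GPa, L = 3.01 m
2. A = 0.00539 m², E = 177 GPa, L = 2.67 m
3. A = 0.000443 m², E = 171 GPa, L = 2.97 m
Model: a uniform prismatic bar under axial load, so k = (A·E) / L (SI units).
  Case 1: k = (0.00326 × (5.35 × 10¹⁰)) / 3.01 = 5.794 × 10⁷ N/m = 57.94 MN/m
  Case 2: k = (0.00539 × (1.77 × 10¹¹)) / 2.67 = 3.573 × 10⁸ N/m = 357.3 MN/m
  Case 3: k = (0.000443 × (1.71 × 10¹¹)) / 2.97 = 2.551 × 10⁷ N/m = 25.51 MN/m
Ordering: 357.3 MN/m (case 2) > 57.94 MN/m (case 1) > 25.51 MN/m (case 3)
Final answer: 2, 1, 3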